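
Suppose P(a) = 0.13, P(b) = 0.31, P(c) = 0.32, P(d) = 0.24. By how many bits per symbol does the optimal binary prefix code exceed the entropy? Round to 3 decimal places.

0.073 bits

Entropy H = −Σ p log₂ p ≈ 1.9266 bits.
Huffman merges: 13/100+6/25→37/100; 31/100+8/25→63/100; 37/100+63/100→1. L = 2 ≈ 2.0000.
L − H = 2.0000 − 1.9266 = 0.073 bits.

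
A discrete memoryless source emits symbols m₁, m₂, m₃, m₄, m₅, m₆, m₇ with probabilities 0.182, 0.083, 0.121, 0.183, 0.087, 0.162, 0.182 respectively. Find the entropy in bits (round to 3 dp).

H = −Σ pᵢ log₂ pᵢ.
−0.182·log₂(0.182) = 0.4474
−0.083·log₂(0.083) = 0.2980
−0.121·log₂(0.121) = 0.3687
−0.183·log₂(0.183) = 0.4484
−0.087·log₂(0.087) = 0.3065
−0.162·log₂(0.162) = 0.4254
−0.182·log₂(0.182) = 0.4474
Sum ≈ 2.7417 → 2.742 bits.

2.742 bits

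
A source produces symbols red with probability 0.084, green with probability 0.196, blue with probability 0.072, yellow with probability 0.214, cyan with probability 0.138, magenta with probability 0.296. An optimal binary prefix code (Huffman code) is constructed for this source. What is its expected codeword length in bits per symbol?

Repeatedly combine the two least-probable nodes; the expected code length is the sum of the merged weights.
merge 9/125 + 21/250 → 39/250
merge 69/500 + 39/250 → 147/500
merge 49/250 + 107/500 → 41/100
merge 147/500 + 37/125 → 59/100
merge 41/100 + 59/100 → 1
L = 39/250 + 147/500 + 41/100 + 59/100 + 1 = 49/20 = 2.45 bits/symbol.

2.45 bits/symbol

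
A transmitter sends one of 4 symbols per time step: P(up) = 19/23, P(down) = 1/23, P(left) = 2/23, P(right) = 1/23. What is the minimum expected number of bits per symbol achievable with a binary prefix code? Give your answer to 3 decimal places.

1.261 bits/symbol

Repeatedly combine the two least-probable nodes; the expected code length is the sum of the merged weights.
merge 1/23 + 1/23 → 2/23
merge 2/23 + 2/23 → 4/23
merge 4/23 + 19/23 → 1
L = 2/23 + 4/23 + 1 = 29/23 ≈ 1.261 bits/symbol.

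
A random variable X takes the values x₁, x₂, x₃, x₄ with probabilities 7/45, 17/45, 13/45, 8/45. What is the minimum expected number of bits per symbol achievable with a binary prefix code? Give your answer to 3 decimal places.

1.956 bits/symbol

Repeatedly combine the two least-probable nodes; the expected code length is the sum of the merged weights.
merge 7/45 + 8/45 → 1/3
merge 13/45 + 1/3 → 28/45
merge 17/45 + 28/45 → 1
L = 1/3 + 28/45 + 1 = 88/45 ≈ 1.956 bits/symbol.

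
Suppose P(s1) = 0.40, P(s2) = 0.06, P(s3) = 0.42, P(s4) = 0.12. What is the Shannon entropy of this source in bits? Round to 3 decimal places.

1.665 bits

H = −Σ pᵢ log₂ pᵢ.
−0.40·log₂(0.40) = 0.5288
−0.06·log₂(0.06) = 0.2435
−0.42·log₂(0.42) = 0.5256
−0.12·log₂(0.12) = 0.3671
Sum ≈ 1.6650 → 1.665 bits.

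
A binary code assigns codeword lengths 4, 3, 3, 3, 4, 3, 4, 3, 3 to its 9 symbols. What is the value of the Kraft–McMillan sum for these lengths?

0.9375

With common denominator 2^4 = 16: Σ 2^(−ℓᵢ) = 1/16 + 2/16 + 2/16 + 2/16 + 1/16 + 2/16 + 1/16 + 2/16 + 2/16 = 15/16 = 0.9375.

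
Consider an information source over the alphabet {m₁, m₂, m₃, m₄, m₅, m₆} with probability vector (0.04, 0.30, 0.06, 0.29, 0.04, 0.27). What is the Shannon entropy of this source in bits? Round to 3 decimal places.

H = −Σ pᵢ log₂ pᵢ.
−0.04·log₂(0.04) = 0.1858
−0.30·log₂(0.30) = 0.5211
−0.06·log₂(0.06) = 0.2435
−0.29·log₂(0.29) = 0.5179
−0.04·log₂(0.04) = 0.1858
−0.27·log₂(0.27) = 0.5100
Sum ≈ 2.1641 → 2.164 bits.

2.164 bits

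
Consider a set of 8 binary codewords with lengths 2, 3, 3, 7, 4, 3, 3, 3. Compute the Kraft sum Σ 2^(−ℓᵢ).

With common denominator 2^7 = 128: Σ 2^(−ℓᵢ) = 32/128 + 16/128 + 16/128 + 1/128 + 8/128 + 16/128 + 16/128 + 16/128 = 121/128 = 0.9453125.

0.9453125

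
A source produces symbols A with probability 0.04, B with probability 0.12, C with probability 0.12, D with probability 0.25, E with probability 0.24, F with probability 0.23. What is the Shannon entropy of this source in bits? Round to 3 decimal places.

2.402 bits

H = −Σ pᵢ log₂ pᵢ.
−0.04·log₂(0.04) = 0.1858
−0.12·log₂(0.12) = 0.3671
−0.12·log₂(0.12) = 0.3671
−0.25·log₂(0.25) = 0.5000
−0.24·log₂(0.24) = 0.4941
−0.23·log₂(0.23) = 0.4877
Sum ≈ 2.4017 → 2.402 bits.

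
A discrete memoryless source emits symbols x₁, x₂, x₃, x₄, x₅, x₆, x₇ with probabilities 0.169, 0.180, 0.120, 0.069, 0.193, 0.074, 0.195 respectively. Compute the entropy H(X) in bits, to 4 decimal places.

H = −Σ pᵢ log₂ pᵢ.
−0.169·log₂(0.169) = 0.4335
−0.180·log₂(0.180) = 0.4453
−0.120·log₂(0.120) = 0.3671
−0.069·log₂(0.069) = 0.2662
−0.193·log₂(0.193) = 0.4581
−0.074·log₂(0.074) = 0.2780
−0.195·log₂(0.195) = 0.4599
Sum ≈ 2.7079 → 2.7079 bits.

2.7079 bits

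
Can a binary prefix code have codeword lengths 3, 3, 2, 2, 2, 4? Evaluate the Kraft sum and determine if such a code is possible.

1.0625; no

With common denominator 2^4 = 16: Σ 2^(−ℓᵢ) = 2/16 + 2/16 + 4/16 + 4/16 + 4/16 + 1/16 = 17/16 = 1.0625.
Kraft's inequality requires Σ ≤ 1; here Σ = 1.0625 > 1, so no such prefix code exists.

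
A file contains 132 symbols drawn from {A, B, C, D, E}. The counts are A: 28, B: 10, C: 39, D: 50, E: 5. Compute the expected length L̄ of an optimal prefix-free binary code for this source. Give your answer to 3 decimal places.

Probabilities are the counts divided by 132.
Repeatedly combine the two least-probable nodes; the expected code length is the sum of the merged weights.
merge 5/132 + 5/66 → 5/44
merge 5/44 + 7/33 → 43/132
merge 13/44 + 43/132 → 41/66
merge 25/66 + 41/66 → 1
L = 5/44 + 43/132 + 41/66 + 1 = 68/33 ≈ 2.061 bits/symbol.

2.061 bits/symbol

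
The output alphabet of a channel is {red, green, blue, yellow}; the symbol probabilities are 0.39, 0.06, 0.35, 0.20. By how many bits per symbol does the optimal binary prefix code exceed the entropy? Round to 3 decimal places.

Entropy H = −Σ p log₂ p ≈ 1.7678 bits.
Huffman merges: 3/50+1/5→13/50; 13/50+7/20→61/100; 39/100+61/100→1. L = 187/100 ≈ 1.8700.
L − H = 1.8700 − 1.7678 = 0.102 bits.

0.102 bits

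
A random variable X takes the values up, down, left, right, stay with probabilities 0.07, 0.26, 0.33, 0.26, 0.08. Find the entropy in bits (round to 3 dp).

2.098 bits

H = −Σ pᵢ log₂ pᵢ.
−0.07·log₂(0.07) = 0.2686
−0.26·log₂(0.26) = 0.5053
−0.33·log₂(0.33) = 0.5278
−0.26·log₂(0.26) = 0.5053
−0.08·log₂(0.08) = 0.2915
Sum ≈ 2.0985 → 2.098 bits.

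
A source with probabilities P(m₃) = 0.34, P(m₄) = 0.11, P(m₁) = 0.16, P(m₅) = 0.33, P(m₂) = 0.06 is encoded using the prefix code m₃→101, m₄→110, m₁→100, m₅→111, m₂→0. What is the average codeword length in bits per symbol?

2.88 bits/symbol

L̄ = Σ pᵢ·ℓᵢ = 0.34·3 + 0.11·3 + 0.16·3 + 0.33·3 + 0.06·1 = 2.88 bits/symbol.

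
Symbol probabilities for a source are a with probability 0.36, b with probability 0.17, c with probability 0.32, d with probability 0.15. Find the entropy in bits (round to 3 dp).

1.902 bits

H = −Σ pᵢ log₂ pᵢ.
−0.36·log₂(0.36) = 0.5306
−0.17·log₂(0.17) = 0.4346
−0.32·log₂(0.32) = 0.5260
−0.15·log₂(0.15) = 0.4105
Sum ≈ 1.9018 → 1.902 bits.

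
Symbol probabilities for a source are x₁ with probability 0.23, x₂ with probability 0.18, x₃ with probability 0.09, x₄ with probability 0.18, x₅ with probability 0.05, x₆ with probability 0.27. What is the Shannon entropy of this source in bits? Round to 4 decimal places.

2.4171 bits

H = −Σ pᵢ log₂ pᵢ.
−0.23·log₂(0.23) = 0.4877
−0.18·log₂(0.18) = 0.4453
−0.09·log₂(0.09) = 0.3127
−0.18·log₂(0.18) = 0.4453
−0.05·log₂(0.05) = 0.2161
−0.27·log₂(0.27) = 0.5100
Sum ≈ 2.4171 → 2.4171 bits.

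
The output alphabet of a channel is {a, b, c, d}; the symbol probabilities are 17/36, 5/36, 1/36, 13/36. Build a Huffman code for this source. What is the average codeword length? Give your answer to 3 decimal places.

1.694 bits/symbol

Repeatedly combine the two least-probable nodes; the expected code length is the sum of the merged weights.
merge 1/36 + 5/36 → 1/6
merge 1/6 + 13/36 → 19/36
merge 17/36 + 19/36 → 1
L = 1/6 + 19/36 + 1 = 61/36 ≈ 1.694 bits/symbol.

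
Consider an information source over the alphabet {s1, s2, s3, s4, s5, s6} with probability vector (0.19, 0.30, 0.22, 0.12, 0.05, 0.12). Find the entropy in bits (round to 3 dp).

H = −Σ pᵢ log₂ pᵢ.
−0.19·log₂(0.19) = 0.4552
−0.30·log₂(0.30) = 0.5211
−0.22·log₂(0.22) = 0.4806
−0.12·log₂(0.12) = 0.3671
−0.05·log₂(0.05) = 0.2161
−0.12·log₂(0.12) = 0.3671
Sum ≈ 2.4071 → 2.407 bits.

2.407 bits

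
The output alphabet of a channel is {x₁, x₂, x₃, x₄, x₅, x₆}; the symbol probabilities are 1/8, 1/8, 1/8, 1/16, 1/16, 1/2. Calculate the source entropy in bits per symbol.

2.125 bits

Each probability is a power of 1/2, so log₂(1/p) is an integer.
H = Σ p·log₂(1/p) = 1/8·3 + 1/8·3 + 1/8·3 + 1/16·4 + 1/16·4 + 1/2·1 = 2.125 bits.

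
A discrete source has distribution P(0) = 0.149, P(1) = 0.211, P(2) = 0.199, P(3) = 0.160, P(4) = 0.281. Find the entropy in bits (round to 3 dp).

2.284 bits

H = −Σ pᵢ log₂ pᵢ.
−0.149·log₂(0.149) = 0.4092
−0.211·log₂(0.211) = 0.4736
−0.199·log₂(0.199) = 0.4635
−0.160·log₂(0.160) = 0.4230
−0.281·log₂(0.281) = 0.5146
Sum ≈ 2.2840 → 2.284 bits.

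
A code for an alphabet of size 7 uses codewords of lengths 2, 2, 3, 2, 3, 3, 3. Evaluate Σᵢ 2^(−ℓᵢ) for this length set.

With common denominator 2^3 = 8: Σ 2^(−ℓᵢ) = 2/8 + 2/8 + 1/8 + 2/8 + 1/8 + 1/8 + 1/8 = 10/8 = 1.25.

1.25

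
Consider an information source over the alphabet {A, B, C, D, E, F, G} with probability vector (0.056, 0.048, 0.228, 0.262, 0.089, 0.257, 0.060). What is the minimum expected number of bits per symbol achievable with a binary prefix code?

Repeatedly combine the two least-probable nodes; the expected code length is the sum of the merged weights.
merge 6/125 + 7/125 → 13/125
merge 3/50 + 89/1000 → 149/1000
merge 13/125 + 149/1000 → 253/1000
merge 57/250 + 253/1000 → 481/1000
merge 257/1000 + 131/500 → 519/1000
merge 481/1000 + 519/1000 → 1
L = 13/125 + 149/1000 + 253/1000 + 481/1000 + 519/1000 + 1 = 1253/500 = 2.506 bits/symbol.

2.506 bits/symbol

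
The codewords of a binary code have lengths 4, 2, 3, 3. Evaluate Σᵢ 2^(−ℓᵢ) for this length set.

With common denominator 2^4 = 16: Σ 2^(−ℓᵢ) = 1/16 + 4/16 + 2/16 + 2/16 = 9/16 = 0.5625.

0.5625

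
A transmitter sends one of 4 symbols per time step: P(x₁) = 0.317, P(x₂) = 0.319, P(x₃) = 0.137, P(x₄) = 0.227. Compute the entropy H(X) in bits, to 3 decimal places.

1.930 bits

H = −Σ pᵢ log₂ pᵢ.
−0.317·log₂(0.317) = 0.5254
−0.319·log₂(0.319) = 0.5258
−0.137·log₂(0.137) = 0.3929
−0.227·log₂(0.227) = 0.4856
Sum ≈ 1.9297 → 1.930 bits.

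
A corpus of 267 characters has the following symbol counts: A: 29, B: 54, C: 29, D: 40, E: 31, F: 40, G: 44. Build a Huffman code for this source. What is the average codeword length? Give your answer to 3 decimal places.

2.798 bits/symbol

Probabilities are the counts divided by 267.
Repeatedly combine the two least-probable nodes; the expected code length is the sum of the merged weights.
merge 29/267 + 29/267 → 58/267
merge 31/267 + 40/267 → 71/267
merge 40/267 + 44/267 → 28/89
merge 18/89 + 58/267 → 112/267
merge 71/267 + 28/89 → 155/267
merge 112/267 + 155/267 → 1
L = 58/267 + 71/267 + 28/89 + 112/267 + 155/267 + 1 = 249/89 ≈ 2.798 bits/symbol.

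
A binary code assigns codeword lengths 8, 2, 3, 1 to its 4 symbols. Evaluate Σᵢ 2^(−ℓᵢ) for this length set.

With common denominator 2^8 = 256: Σ 2^(−ℓᵢ) = 1/256 + 64/256 + 32/256 + 128/256 = 225/256 = 0.87890625.

0.87890625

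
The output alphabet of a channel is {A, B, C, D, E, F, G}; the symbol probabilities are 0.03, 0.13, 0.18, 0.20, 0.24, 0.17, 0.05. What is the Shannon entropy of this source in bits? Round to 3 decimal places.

2.589 bits

H = −Σ pᵢ log₂ pᵢ.
−0.03·log₂(0.03) = 0.1518
−0.13·log₂(0.13) = 0.3826
−0.18·log₂(0.18) = 0.4453
−0.20·log₂(0.20) = 0.4644
−0.24·log₂(0.24) = 0.4941
−0.17·log₂(0.17) = 0.4346
−0.05·log₂(0.05) = 0.2161
Sum ≈ 2.5889 → 2.589 bits.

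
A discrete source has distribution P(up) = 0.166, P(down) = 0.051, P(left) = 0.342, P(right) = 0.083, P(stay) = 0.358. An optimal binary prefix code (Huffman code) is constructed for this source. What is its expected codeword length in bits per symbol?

Repeatedly combine the two least-probable nodes; the expected code length is the sum of the merged weights.
merge 51/1000 + 83/1000 → 67/500
merge 67/500 + 83/500 → 3/10
merge 3/10 + 171/500 → 321/500
merge 179/500 + 321/500 → 1
L = 67/500 + 3/10 + 321/500 + 1 = 519/250 = 2.076 bits/symbol.

2.076 bits/symbol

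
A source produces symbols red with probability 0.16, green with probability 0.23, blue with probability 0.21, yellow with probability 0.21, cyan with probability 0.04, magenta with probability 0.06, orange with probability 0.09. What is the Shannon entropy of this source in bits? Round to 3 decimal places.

2.598 bits

H = −Σ pᵢ log₂ pᵢ.
−0.16·log₂(0.16) = 0.4230
−0.23·log₂(0.23) = 0.4877
−0.21·log₂(0.21) = 0.4728
−0.21·log₂(0.21) = 0.4728
−0.04·log₂(0.04) = 0.1858
−0.06·log₂(0.06) = 0.2435
−0.09·log₂(0.09) = 0.3127
Sum ≈ 2.5983 → 2.598 bits.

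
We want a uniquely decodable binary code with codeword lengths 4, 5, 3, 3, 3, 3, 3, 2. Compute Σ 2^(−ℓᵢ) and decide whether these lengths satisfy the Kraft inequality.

0.96875; yes

With common denominator 2^5 = 32: Σ 2^(−ℓᵢ) = 2/32 + 1/32 + 4/32 + 4/32 + 4/32 + 4/32 + 4/32 + 8/32 = 31/32 = 0.96875.
Kraft's inequality requires Σ ≤ 1; here Σ = 0.96875 ≤ 1, so such a prefix code exists.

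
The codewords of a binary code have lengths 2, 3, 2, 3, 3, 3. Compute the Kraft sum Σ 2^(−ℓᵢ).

1

With common denominator 2^3 = 8: Σ 2^(−ℓᵢ) = 2/8 + 1/8 + 2/8 + 1/8 + 1/8 + 1/8 = 8/8 = 1.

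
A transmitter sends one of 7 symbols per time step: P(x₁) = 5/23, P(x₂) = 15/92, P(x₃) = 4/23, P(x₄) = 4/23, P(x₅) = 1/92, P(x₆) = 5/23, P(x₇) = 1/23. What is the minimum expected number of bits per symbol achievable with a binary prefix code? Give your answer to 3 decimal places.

2.620 bits/symbol

Repeatedly combine the two least-probable nodes; the expected code length is the sum of the merged weights.
merge 1/92 + 1/23 → 5/92
merge 5/92 + 15/92 → 5/23
merge 4/23 + 4/23 → 8/23
merge 5/23 + 5/23 → 10/23
merge 5/23 + 8/23 → 13/23
merge 10/23 + 13/23 → 1
L = 5/92 + 5/23 + 8/23 + 10/23 + 13/23 + 1 = 241/92 ≈ 2.620 bits/symbol.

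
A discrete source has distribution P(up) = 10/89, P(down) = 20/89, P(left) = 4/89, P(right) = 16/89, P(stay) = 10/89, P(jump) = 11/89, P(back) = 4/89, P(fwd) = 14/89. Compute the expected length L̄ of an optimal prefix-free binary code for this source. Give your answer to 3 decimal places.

2.865 bits/symbol

Repeatedly combine the two least-probable nodes; the expected code length is the sum of the merged weights.
merge 4/89 + 4/89 → 8/89
merge 8/89 + 10/89 → 18/89
merge 10/89 + 11/89 → 21/89
merge 14/89 + 16/89 → 30/89
merge 18/89 + 20/89 → 38/89
merge 21/89 + 30/89 → 51/89
merge 38/89 + 51/89 → 1
L = 8/89 + 18/89 + 21/89 + 30/89 + 38/89 + 51/89 + 1 = 255/89 ≈ 2.865 bits/symbol.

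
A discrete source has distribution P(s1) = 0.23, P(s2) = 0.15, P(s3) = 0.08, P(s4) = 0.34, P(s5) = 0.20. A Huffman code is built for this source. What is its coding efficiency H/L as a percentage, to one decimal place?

Entropy H = −Σ p log₂ p ≈ 2.1833 bits.
Huffman merges: 2/25+3/20→23/100; 1/5+23/100→43/100; 23/100+17/50→57/100; 43/100+57/100→1. L = 223/100 ≈ 2.2300.
Efficiency = H/L = 2.1833/2.2300 = 97.9%.

97.9%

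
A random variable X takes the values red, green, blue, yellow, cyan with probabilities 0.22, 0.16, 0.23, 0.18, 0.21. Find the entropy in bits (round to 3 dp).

2.309 bits

H = −Σ pᵢ log₂ pᵢ.
−0.22·log₂(0.22) = 0.4806
−0.16·log₂(0.16) = 0.4230
−0.23·log₂(0.23) = 0.4877
−0.18·log₂(0.18) = 0.4453
−0.21·log₂(0.21) = 0.4728
Sum ≈ 2.3094 → 2.309 bits.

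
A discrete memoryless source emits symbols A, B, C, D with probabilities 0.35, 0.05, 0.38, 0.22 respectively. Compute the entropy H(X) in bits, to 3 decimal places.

1.757 bits

H = −Σ pᵢ log₂ pᵢ.
−0.35·log₂(0.35) = 0.5301
−0.05·log₂(0.05) = 0.2161
−0.38·log₂(0.38) = 0.5305
−0.22·log₂(0.22) = 0.4806
Sum ≈ 1.7572 → 1.757 bits.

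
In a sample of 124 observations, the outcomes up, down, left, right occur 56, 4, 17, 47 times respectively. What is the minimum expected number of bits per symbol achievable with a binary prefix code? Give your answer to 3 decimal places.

Probabilities are the counts divided by 124.
Repeatedly combine the two least-probable nodes; the expected code length is the sum of the merged weights.
merge 1/31 + 17/124 → 21/124
merge 21/124 + 47/124 → 17/31
merge 14/31 + 17/31 → 1
L = 21/124 + 17/31 + 1 = 213/124 ≈ 1.718 bits/symbol.

1.718 bits/symbol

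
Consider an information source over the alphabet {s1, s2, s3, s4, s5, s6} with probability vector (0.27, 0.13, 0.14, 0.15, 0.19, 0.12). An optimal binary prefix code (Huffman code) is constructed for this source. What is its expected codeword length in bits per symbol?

2.54 bits/symbol

Repeatedly combine the two least-probable nodes; the expected code length is the sum of the merged weights.
merge 3/25 + 13/100 → 1/4
merge 7/50 + 3/20 → 29/100
merge 19/100 + 1/4 → 11/25
merge 27/100 + 29/100 → 14/25
merge 11/25 + 14/25 → 1
L = 1/4 + 29/100 + 11/25 + 14/25 + 1 = 127/50 = 2.54 bits/symbol.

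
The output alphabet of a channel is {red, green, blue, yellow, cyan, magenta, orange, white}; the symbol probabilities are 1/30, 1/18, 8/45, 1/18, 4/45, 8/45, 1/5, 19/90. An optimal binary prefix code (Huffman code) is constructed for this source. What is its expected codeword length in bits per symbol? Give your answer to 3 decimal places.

Repeatedly combine the two least-probable nodes; the expected code length is the sum of the merged weights.
merge 1/30 + 1/18 → 4/45
merge 1/18 + 4/45 → 13/90
merge 4/45 + 13/90 → 7/30
merge 8/45 + 8/45 → 16/45
merge 1/5 + 19/90 → 37/90
merge 7/30 + 16/45 → 53/90
merge 37/90 + 53/90 → 1
L = 4/45 + 13/90 + 7/30 + 16/45 + 37/90 + 53/90 + 1 = 127/45 ≈ 2.822 bits/symbol.

2.822 bits/symbol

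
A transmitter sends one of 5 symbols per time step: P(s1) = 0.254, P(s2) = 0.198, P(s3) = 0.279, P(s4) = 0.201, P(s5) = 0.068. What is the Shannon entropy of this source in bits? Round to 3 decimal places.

2.208 bits

H = −Σ pᵢ log₂ pᵢ.
−0.254·log₂(0.254) = 0.5022
−0.198·log₂(0.198) = 0.4626
−0.279·log₂(0.279) = 0.5138
−0.201·log₂(0.201) = 0.4653
−0.068·log₂(0.068) = 0.2637
Sum ≈ 2.2076 → 2.208 bits.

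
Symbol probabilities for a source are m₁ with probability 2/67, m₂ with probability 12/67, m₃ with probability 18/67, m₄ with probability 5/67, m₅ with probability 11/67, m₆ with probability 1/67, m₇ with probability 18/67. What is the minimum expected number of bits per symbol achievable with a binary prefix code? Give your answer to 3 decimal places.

2.448 bits/symbol

Repeatedly combine the two least-probable nodes; the expected code length is the sum of the merged weights.
merge 1/67 + 2/67 → 3/67
merge 3/67 + 5/67 → 8/67
merge 8/67 + 11/67 → 19/67
merge 12/67 + 18/67 → 30/67
merge 18/67 + 19/67 → 37/67
merge 30/67 + 37/67 → 1
L = 3/67 + 8/67 + 19/67 + 30/67 + 37/67 + 1 = 164/67 ≈ 2.448 bits/symbol.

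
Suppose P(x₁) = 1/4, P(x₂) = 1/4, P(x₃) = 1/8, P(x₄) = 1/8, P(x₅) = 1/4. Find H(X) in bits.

2.25 bits

Each probability is a power of 1/2, so log₂(1/p) is an integer.
H = Σ p·log₂(1/p) = 1/4·2 + 1/4·2 + 1/8·3 + 1/8·3 + 1/4·2 = 2.25 bits.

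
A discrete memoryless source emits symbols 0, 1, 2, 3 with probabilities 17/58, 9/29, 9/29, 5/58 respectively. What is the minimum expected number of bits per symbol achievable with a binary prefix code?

2 bits/symbol

Repeatedly combine the two least-probable nodes; the expected code length is the sum of the merged weights.
merge 5/58 + 17/58 → 11/29
merge 9/29 + 9/29 → 18/29
merge 11/29 + 18/29 → 1
L = 11/29 + 18/29 + 1 = 2 bits/symbol.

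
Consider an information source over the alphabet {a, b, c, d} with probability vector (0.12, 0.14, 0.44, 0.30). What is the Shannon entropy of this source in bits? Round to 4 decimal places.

H = −Σ pᵢ log₂ pᵢ.
−0.12·log₂(0.12) = 0.3671
−0.14·log₂(0.14) = 0.3971
−0.44·log₂(0.44) = 0.5211
−0.30·log₂(0.30) = 0.5211
Sum ≈ 1.8064 → 1.8064 bits.

1.8064 bits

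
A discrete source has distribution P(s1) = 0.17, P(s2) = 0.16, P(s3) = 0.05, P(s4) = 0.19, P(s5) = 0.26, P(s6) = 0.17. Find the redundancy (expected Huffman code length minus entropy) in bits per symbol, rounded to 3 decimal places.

Entropy H = −Σ p log₂ p ≈ 2.4688 bits.
Huffman merges: 1/20+4/25→21/100; 17/100+17/100→17/50; 19/100+21/100→2/5; 13/50+17/50→3/5; 2/5+3/5→1. L = 51/20 ≈ 2.5500.
L − H = 2.5500 − 2.4688 = 0.081 bits.

0.081 bits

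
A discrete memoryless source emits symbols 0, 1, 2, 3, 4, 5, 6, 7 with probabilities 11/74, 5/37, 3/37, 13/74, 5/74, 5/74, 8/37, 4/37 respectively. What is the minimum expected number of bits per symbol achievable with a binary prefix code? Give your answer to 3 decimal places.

Repeatedly combine the two least-probable nodes; the expected code length is the sum of the merged weights.
merge 5/74 + 5/74 → 5/37
merge 3/37 + 4/37 → 7/37
merge 5/37 + 5/37 → 10/37
merge 11/74 + 13/74 → 12/37
merge 7/37 + 8/37 → 15/37
merge 10/37 + 12/37 → 22/37
merge 15/37 + 22/37 → 1
L = 5/37 + 7/37 + 10/37 + 12/37 + 15/37 + 22/37 + 1 = 108/37 ≈ 2.919 bits/symbol.

2.919 bits/symbol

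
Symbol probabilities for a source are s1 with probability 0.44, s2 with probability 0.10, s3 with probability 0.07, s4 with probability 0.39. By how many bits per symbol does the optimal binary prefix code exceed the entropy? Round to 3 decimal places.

Entropy H = −Σ p log₂ p ≈ 1.6517 bits.
Huffman merges: 7/100+1/10→17/100; 17/100+39/100→14/25; 11/25+14/25→1. L = 173/100 ≈ 1.7300.
L − H = 1.7300 − 1.6517 = 0.078 bits.

0.078 bits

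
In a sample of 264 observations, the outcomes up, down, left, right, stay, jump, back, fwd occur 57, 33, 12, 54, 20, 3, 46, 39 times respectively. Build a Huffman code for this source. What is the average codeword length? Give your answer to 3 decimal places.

Probabilities are the counts divided by 264.
Repeatedly combine the two least-probable nodes; the expected code length is the sum of the merged weights.
merge 1/88 + 1/22 → 5/88
merge 5/88 + 5/66 → 35/264
merge 1/8 + 35/264 → 17/66
merge 13/88 + 23/132 → 85/264
merge 9/44 + 19/88 → 37/88
merge 17/66 + 85/264 → 51/88
merge 37/88 + 51/88 → 1
L = 5/88 + 35/264 + 17/66 + 85/264 + 37/88 + 51/88 + 1 = 731/264 ≈ 2.769 bits/symbol.

2.769 bits/symbol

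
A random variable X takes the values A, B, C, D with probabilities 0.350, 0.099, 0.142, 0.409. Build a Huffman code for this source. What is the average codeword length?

Repeatedly combine the two least-probable nodes; the expected code length is the sum of the merged weights.
merge 99/1000 + 71/500 → 241/1000
merge 241/1000 + 7/20 → 591/1000
merge 409/1000 + 591/1000 → 1
L = 241/1000 + 591/1000 + 1 = 229/125 = 1.832 bits/symbol.

1.832 bits/symbol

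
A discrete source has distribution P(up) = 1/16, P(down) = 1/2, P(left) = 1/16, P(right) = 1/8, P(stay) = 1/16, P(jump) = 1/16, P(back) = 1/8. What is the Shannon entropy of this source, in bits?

2.25 bits

Each probability is a power of 1/2, so log₂(1/p) is an integer.
H = Σ p·log₂(1/p) = 1/16·4 + 1/2·1 + 1/16·4 + 1/8·3 + 1/16·4 + 1/16·4 + 1/8·3 = 2.25 bits.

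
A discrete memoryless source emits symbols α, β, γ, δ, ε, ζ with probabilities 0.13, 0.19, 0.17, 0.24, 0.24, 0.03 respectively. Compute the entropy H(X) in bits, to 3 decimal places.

2.412 bits

H = −Σ pᵢ log₂ pᵢ.
−0.13·log₂(0.13) = 0.3826
−0.19·log₂(0.19) = 0.4552
−0.17·log₂(0.17) = 0.4346
−0.24·log₂(0.24) = 0.4941
−0.24·log₂(0.24) = 0.4941
−0.03·log₂(0.03) = 0.1518
Sum ≈ 2.4125 → 2.412 bits.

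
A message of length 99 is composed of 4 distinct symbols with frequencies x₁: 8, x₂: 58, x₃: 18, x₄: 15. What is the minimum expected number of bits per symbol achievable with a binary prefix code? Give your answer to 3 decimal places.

1.646 bits/symbol

Probabilities are the counts divided by 99.
Repeatedly combine the two least-probable nodes; the expected code length is the sum of the merged weights.
merge 8/99 + 5/33 → 23/99
merge 2/11 + 23/99 → 41/99
merge 41/99 + 58/99 → 1
L = 23/99 + 41/99 + 1 = 163/99 ≈ 1.646 bits/symbol.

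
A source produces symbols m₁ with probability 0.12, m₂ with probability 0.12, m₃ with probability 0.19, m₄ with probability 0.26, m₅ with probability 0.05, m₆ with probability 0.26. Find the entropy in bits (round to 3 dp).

2.416 bits

H = −Σ pᵢ log₂ pᵢ.
−0.12·log₂(0.12) = 0.3671
−0.12·log₂(0.12) = 0.3671
−0.19·log₂(0.19) = 0.4552
−0.26·log₂(0.26) = 0.5053
−0.05·log₂(0.05) = 0.2161
−0.26·log₂(0.26) = 0.5053
Sum ≈ 2.4160 → 2.416 bits.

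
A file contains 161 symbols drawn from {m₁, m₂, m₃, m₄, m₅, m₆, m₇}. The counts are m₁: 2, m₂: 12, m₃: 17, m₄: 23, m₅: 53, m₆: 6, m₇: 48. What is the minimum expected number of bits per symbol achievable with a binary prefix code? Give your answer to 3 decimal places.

Probabilities are the counts divided by 161.
Repeatedly combine the two least-probable nodes; the expected code length is the sum of the merged weights.
merge 2/161 + 6/161 → 8/161
merge 8/161 + 12/161 → 20/161
merge 17/161 + 20/161 → 37/161
merge 1/7 + 37/161 → 60/161
merge 48/161 + 53/161 → 101/161
merge 60/161 + 101/161 → 1
L = 8/161 + 20/161 + 37/161 + 60/161 + 101/161 + 1 = 387/161 ≈ 2.404 bits/symbol.

2.404 bits/symbol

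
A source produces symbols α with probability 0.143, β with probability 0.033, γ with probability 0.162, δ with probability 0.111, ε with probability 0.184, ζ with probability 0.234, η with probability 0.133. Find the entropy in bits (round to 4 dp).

2.6679 bits

H = −Σ pᵢ log₂ pᵢ.
−0.143·log₂(0.143) = 0.4012
−0.033·log₂(0.033) = 0.1624
−0.162·log₂(0.162) = 0.4254
−0.111·log₂(0.111) = 0.3520
−0.184·log₂(0.184) = 0.4494
−0.234·log₂(0.234) = 0.4903
−0.133·log₂(0.133) = 0.3871
Sum ≈ 2.6679 → 2.6679 bits.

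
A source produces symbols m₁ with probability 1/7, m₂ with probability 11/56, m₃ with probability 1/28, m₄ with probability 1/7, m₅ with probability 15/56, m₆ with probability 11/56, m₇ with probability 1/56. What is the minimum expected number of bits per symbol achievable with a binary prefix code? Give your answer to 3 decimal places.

2.589 bits/symbol

Repeatedly combine the two least-probable nodes; the expected code length is the sum of the merged weights.
merge 1/56 + 1/28 → 3/56
merge 3/56 + 1/7 → 11/56
merge 1/7 + 11/56 → 19/56
merge 11/56 + 11/56 → 11/28
merge 15/56 + 19/56 → 17/28
merge 11/28 + 17/28 → 1
L = 3/56 + 11/56 + 19/56 + 11/28 + 17/28 + 1 = 145/56 ≈ 2.589 bits/symbol.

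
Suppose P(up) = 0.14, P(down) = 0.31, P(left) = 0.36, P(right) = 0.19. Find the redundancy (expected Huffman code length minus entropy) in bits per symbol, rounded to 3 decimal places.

Entropy H = −Σ p log₂ p ≈ 1.9067 bits.
Huffman merges: 7/50+19/100→33/100; 31/100+33/100→16/25; 9/25+16/25→1. L = 197/100 ≈ 1.9700.
L − H = 1.9700 − 1.9067 = 0.063 bits.

0.063 bits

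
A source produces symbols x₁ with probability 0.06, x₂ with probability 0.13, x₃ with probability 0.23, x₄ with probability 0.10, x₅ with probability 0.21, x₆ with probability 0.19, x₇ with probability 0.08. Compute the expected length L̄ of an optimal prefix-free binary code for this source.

Repeatedly combine the two least-probable nodes; the expected code length is the sum of the merged weights.
merge 3/50 + 2/25 → 7/50
merge 1/10 + 13/100 → 23/100
merge 7/50 + 19/100 → 33/100
merge 21/100 + 23/100 → 11/25
merge 23/100 + 33/100 → 14/25
merge 11/25 + 14/25 → 1
L = 7/50 + 23/100 + 33/100 + 11/25 + 14/25 + 1 = 27/10 = 2.7 bits/symbol.

2.7 bits/symbol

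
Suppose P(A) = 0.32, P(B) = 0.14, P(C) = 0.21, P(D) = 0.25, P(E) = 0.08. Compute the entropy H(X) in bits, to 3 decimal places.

2.187 bits

H = −Σ pᵢ log₂ pᵢ.
−0.32·log₂(0.32) = 0.5260
−0.14·log₂(0.14) = 0.3971
−0.21·log₂(0.21) = 0.4728
−0.25·log₂(0.25) = 0.5000
−0.08·log₂(0.08) = 0.2915
Sum ≈ 2.1875 → 2.187 bits.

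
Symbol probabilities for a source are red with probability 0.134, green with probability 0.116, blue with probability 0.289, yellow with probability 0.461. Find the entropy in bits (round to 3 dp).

1.782 bits

H = −Σ pᵢ log₂ pᵢ.
−0.134·log₂(0.134) = 0.3886
−0.116·log₂(0.116) = 0.3605
−0.289·log₂(0.289) = 0.5176
−0.461·log₂(0.461) = 0.5150
Sum ≈ 1.7816 → 1.782 bits.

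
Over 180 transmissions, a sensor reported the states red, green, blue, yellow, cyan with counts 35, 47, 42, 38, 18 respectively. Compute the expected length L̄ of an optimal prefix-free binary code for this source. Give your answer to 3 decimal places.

2.294 bits/symbol

Probabilities are the counts divided by 180.
Repeatedly combine the two least-probable nodes; the expected code length is the sum of the merged weights.
merge 1/10 + 7/36 → 53/180
merge 19/90 + 7/30 → 4/9
merge 47/180 + 53/180 → 5/9
merge 4/9 + 5/9 → 1
L = 53/180 + 4/9 + 5/9 + 1 = 413/180 ≈ 2.294 bits/symbol.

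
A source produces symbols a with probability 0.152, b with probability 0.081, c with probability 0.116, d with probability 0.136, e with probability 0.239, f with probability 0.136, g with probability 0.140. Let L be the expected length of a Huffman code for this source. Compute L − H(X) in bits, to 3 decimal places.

Entropy H = −Σ p log₂ p ≈ 2.7408 bits.
Huffman merges: 81/1000+29/250→197/1000; 17/125+17/125→34/125; 7/50+19/125→73/250; 197/1000+239/1000→109/250; 34/125+73/250→141/250; 109/250+141/250→1. L = 2761/1000 ≈ 2.7610.
L − H = 2.7610 − 2.7408 = 0.020 bits.

0.020 bits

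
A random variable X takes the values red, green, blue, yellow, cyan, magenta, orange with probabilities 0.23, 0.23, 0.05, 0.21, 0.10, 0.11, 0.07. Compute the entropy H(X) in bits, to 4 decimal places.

2.6153 bits

H = −Σ pᵢ log₂ pᵢ.
−0.23·log₂(0.23) = 0.4877
−0.23·log₂(0.23) = 0.4877
−0.05·log₂(0.05) = 0.2161
−0.21·log₂(0.21) = 0.4728
−0.10·log₂(0.10) = 0.3322
−0.11·log₂(0.11) = 0.3503
−0.07·log₂(0.07) = 0.2686
Sum ≈ 2.6153 → 2.6153 bits.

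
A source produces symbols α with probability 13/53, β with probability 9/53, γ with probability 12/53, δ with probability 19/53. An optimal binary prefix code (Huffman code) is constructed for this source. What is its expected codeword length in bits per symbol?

Repeatedly combine the two least-probable nodes; the expected code length is the sum of the merged weights.
merge 9/53 + 12/53 → 21/53
merge 13/53 + 19/53 → 32/53
merge 21/53 + 32/53 → 1
L = 21/53 + 32/53 + 1 = 2 bits/symbol.

2 bits/symbol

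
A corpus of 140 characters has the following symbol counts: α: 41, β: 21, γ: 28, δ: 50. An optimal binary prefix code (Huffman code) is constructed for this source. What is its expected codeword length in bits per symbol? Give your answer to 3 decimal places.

Probabilities are the counts divided by 140.
Repeatedly combine the two least-probable nodes; the expected code length is the sum of the merged weights.
merge 3/20 + 1/5 → 7/20
merge 41/140 + 7/20 → 9/14
merge 5/14 + 9/14 → 1
L = 7/20 + 9/14 + 1 = 279/140 ≈ 1.993 bits/symbol.

1.993 bits/symbol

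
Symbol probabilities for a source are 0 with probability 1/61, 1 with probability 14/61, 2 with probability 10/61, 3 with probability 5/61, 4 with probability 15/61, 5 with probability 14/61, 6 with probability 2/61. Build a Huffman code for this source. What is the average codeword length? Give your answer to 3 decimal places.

Repeatedly combine the two least-probable nodes; the expected code length is the sum of the merged weights.
merge 1/61 + 2/61 → 3/61
merge 3/61 + 5/61 → 8/61
merge 8/61 + 10/61 → 18/61
merge 14/61 + 14/61 → 28/61
merge 15/61 + 18/61 → 33/61
merge 28/61 + 33/61 → 1
L = 3/61 + 8/61 + 18/61 + 28/61 + 33/61 + 1 = 151/61 ≈ 2.475 bits/symbol.

2.475 bits/symbol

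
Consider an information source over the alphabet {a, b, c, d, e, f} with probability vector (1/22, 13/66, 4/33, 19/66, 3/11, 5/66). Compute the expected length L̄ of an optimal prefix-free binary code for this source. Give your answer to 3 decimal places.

2.364 bits/symbol

Repeatedly combine the two least-probable nodes; the expected code length is the sum of the merged weights.
merge 1/22 + 5/66 → 4/33
merge 4/33 + 4/33 → 8/33
merge 13/66 + 8/33 → 29/66
merge 3/11 + 19/66 → 37/66
merge 29/66 + 37/66 → 1
L = 4/33 + 8/33 + 29/66 + 37/66 + 1 = 26/11 ≈ 2.364 bits/symbol.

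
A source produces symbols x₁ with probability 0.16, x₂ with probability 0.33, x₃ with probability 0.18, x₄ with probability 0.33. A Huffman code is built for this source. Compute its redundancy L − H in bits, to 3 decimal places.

Entropy H = −Σ p log₂ p ≈ 1.9240 bits.
Huffman merges: 4/25+9/50→17/50; 33/100+33/100→33/50; 17/50+33/50→1. L = 2 ≈ 2.0000.
L − H = 2.0000 − 1.9240 = 0.076 bits.

0.076 bits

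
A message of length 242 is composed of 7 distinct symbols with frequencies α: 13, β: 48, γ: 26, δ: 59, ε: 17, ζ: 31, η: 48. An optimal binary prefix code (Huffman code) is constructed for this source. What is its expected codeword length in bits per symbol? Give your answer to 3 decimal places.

Probabilities are the counts divided by 242.
Repeatedly combine the two least-probable nodes; the expected code length is the sum of the merged weights.
merge 13/242 + 17/242 → 15/121
merge 13/121 + 15/121 → 28/121
merge 31/242 + 24/121 → 79/242
merge 24/121 + 28/121 → 52/121
merge 59/242 + 79/242 → 69/121
merge 52/121 + 69/121 → 1
L = 15/121 + 28/121 + 79/242 + 52/121 + 69/121 + 1 = 59/22 ≈ 2.682 bits/symbol.

2.682 bits/symbol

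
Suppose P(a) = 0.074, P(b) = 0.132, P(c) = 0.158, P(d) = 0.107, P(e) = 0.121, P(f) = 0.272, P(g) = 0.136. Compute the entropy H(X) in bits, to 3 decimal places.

2.700 bits

H = −Σ pᵢ log₂ pᵢ.
−0.074·log₂(0.074) = 0.2780
−0.132·log₂(0.132) = 0.3856
−0.158·log₂(0.158) = 0.4206
−0.107·log₂(0.107) = 0.3450
−0.121·log₂(0.121) = 0.3687
−0.272·log₂(0.272) = 0.5109
−0.136·log₂(0.136) = 0.3915
Sum ≈ 2.7002 → 2.700 bits.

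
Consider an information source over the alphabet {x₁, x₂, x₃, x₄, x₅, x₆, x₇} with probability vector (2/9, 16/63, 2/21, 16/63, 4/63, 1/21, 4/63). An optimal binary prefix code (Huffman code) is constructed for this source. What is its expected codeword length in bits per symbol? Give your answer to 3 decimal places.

2.540 bits/symbol

Repeatedly combine the two least-probable nodes; the expected code length is the sum of the merged weights.
merge 1/21 + 4/63 → 1/9
merge 4/63 + 2/21 → 10/63
merge 1/9 + 10/63 → 17/63
merge 2/9 + 16/63 → 10/21
merge 16/63 + 17/63 → 11/21
merge 10/21 + 11/21 → 1
L = 1/9 + 10/63 + 17/63 + 10/21 + 11/21 + 1 = 160/63 ≈ 2.540 bits/symbol.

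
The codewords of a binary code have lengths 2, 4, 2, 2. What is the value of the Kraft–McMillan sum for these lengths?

0.8125

With common denominator 2^4 = 16: Σ 2^(−ℓᵢ) = 4/16 + 1/16 + 4/16 + 4/16 = 13/16 = 0.8125.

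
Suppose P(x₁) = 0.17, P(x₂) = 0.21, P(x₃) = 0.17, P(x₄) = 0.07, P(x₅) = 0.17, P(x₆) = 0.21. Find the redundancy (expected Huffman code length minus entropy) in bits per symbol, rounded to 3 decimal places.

Entropy H = −Σ p log₂ p ≈ 2.5180 bits.
Huffman merges: 7/100+17/100→6/25; 17/100+17/100→17/50; 21/100+21/100→21/50; 6/25+17/50→29/50; 21/50+29/50→1. L = 129/50 ≈ 2.5800.
L − H = 2.5800 − 2.5180 = 0.062 bits.

0.062 bits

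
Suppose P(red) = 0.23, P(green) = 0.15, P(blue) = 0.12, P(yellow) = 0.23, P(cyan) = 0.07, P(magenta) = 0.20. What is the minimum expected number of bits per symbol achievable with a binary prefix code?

Repeatedly combine the two least-probable nodes; the expected code length is the sum of the merged weights.
merge 7/100 + 3/25 → 19/100
merge 3/20 + 19/100 → 17/50
merge 1/5 + 23/100 → 43/100
merge 23/100 + 17/50 → 57/100
merge 43/100 + 57/100 → 1
L = 19/100 + 17/50 + 43/100 + 57/100 + 1 = 253/100 = 2.53 bits/symbol.

2.53 bits/symbol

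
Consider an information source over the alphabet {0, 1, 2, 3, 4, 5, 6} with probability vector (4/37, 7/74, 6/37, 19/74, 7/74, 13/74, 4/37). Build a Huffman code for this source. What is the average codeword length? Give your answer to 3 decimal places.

Repeatedly combine the two least-probable nodes; the expected code length is the sum of the merged weights.
merge 7/74 + 7/74 → 7/37
merge 4/37 + 4/37 → 8/37
merge 6/37 + 13/74 → 25/74
merge 7/37 + 8/37 → 15/37
merge 19/74 + 25/74 → 22/37
merge 15/37 + 22/37 → 1
L = 7/37 + 8/37 + 25/74 + 15/37 + 22/37 + 1 = 203/74 ≈ 2.743 bits/symbol.

2.743 bits/symbol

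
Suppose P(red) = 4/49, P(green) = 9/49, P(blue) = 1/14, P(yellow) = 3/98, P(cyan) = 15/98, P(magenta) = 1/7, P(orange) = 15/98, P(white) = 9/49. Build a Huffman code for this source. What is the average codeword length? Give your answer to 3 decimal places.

Repeatedly combine the two least-probable nodes; the expected code length is the sum of the merged weights.
merge 3/98 + 1/14 → 5/49
merge 4/49 + 5/49 → 9/49
merge 1/7 + 15/98 → 29/98
merge 15/98 + 9/49 → 33/98
merge 9/49 + 9/49 → 18/49
merge 29/98 + 33/98 → 31/49
merge 18/49 + 31/49 → 1
L = 5/49 + 9/49 + 29/98 + 33/98 + 18/49 + 31/49 + 1 = 143/49 ≈ 2.918 bits/symbol.

2.918 bits/symbol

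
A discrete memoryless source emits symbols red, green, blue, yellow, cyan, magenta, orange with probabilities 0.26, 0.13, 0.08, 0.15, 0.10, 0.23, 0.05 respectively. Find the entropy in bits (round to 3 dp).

H = −Σ pᵢ log₂ pᵢ.
−0.26·log₂(0.26) = 0.5053
−0.13·log₂(0.13) = 0.3826
−0.08·log₂(0.08) = 0.2915
−0.15·log₂(0.15) = 0.4105
−0.10·log₂(0.10) = 0.3322
−0.23·log₂(0.23) = 0.4877
−0.05·log₂(0.05) = 0.2161
Sum ≈ 2.6259 → 2.626 bits.

2.626 bits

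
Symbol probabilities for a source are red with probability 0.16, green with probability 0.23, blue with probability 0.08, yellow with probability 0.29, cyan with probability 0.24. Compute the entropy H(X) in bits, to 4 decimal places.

H = −Σ pᵢ log₂ pᵢ.
−0.16·log₂(0.16) = 0.4230
−0.23·log₂(0.23) = 0.4877
−0.08·log₂(0.08) = 0.2915
−0.29·log₂(0.29) = 0.5179
−0.24·log₂(0.24) = 0.4941
Sum ≈ 2.2142 → 2.2142 bits.

2.2142 bits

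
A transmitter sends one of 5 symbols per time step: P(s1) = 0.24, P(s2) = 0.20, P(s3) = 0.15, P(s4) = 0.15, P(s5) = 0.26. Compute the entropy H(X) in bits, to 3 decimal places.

H = −Σ pᵢ log₂ pᵢ.
−0.24·log₂(0.24) = 0.4941
−0.20·log₂(0.20) = 0.4644
−0.15·log₂(0.15) = 0.4105
−0.15·log₂(0.15) = 0.4105
−0.26·log₂(0.26) = 0.5053
Sum ≈ 2.2849 → 2.285 bits.

2.285 bits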